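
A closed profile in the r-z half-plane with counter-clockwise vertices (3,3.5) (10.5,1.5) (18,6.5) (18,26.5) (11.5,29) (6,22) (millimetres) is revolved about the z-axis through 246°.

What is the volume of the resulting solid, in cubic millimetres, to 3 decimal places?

Profile (r,z), 6 vertices: (3,3.5) (10.5,1.5) (18,6.5) (18,26.5) (11.5,29) (6,22)
edge 0: (3,3.5)→(10.5,1.5)  cross = 3·1.5 − 10.5·3.5 = -32.2500; (r_i+r_j)·cross = 13.5·-32.2500 = -435.3750
edge 1: (10.5,1.5)→(18,6.5)  cross = 10.5·6.5 − 18·1.5 = 41.2500; (r_i+r_j)·cross = 28.5·41.2500 = 1175.6250
edge 2: (18,6.5)→(18,26.5)  cross = 18·26.5 − 18·6.5 = 360.0000; (r_i+r_j)·cross = 36·360.0000 = 12960.0000
edge 3: (18,26.5)→(11.5,29)  cross = 18·29 − 11.5·26.5 = 217.2500; (r_i+r_j)·cross = 29.5·217.2500 = 6408.8750
edge 4: (11.5,29)→(6,22)  cross = 11.5·22 − 6·29 = 79.0000; (r_i+r_j)·cross = 17.5·79.0000 = 1382.5000
edge 5: (6,22)→(3,3.5)  cross = 6·3.5 − 3·22 = -45.0000; (r_i+r_j)·cross = 9·-45.0000 = -405.0000
Σcross = 620.2500 → A = |Σcross|/2 = 310.1250 mm²
Σ(r_i+r_j)·cross = 21086.6250 → first moment M = |Σ|/6 = 3514.4375
R_c = M/A = 3514.4375/310.1250 = 11.3323 mm
θ = 246° = 4.293510 rad
V = θ·R_c·A = 4.293510·11.3323·310.1250 = 15089.272 mm³

Volume = 15089.272 mm³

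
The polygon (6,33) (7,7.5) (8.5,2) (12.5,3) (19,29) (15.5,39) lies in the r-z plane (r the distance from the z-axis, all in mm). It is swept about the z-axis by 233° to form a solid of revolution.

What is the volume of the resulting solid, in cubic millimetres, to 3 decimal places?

Profile (r,z), 6 vertices: (6,33) (7,7.5) (8.5,2) (12.5,3) (19,29) (15.5,39)
edge 0: (6,33)→(7,7.5)  cross = 6·7.5 − 7·33 = -186.0000; (r_i+r_j)·cross = 13·-186.0000 = -2418.0000
edge 1: (7,7.5)→(8.5,2)  cross = 7·2 − 8.5·7.5 = -49.7500; (r_i+r_j)·cross = 15.5·-49.7500 = -771.1250
edge 2: (8.5,2)→(12.5,3)  cross = 8.5·3 − 12.5·2 = 0.5000; (r_i+r_j)·cross = 21·0.5000 = 10.5000
edge 3: (12.5,3)→(19,29)  cross = 12.5·29 − 19·3 = 305.5000; (r_i+r_j)·cross = 31.5·305.5000 = 9623.2500
edge 4: (19,29)→(15.5,39)  cross = 19·39 − 15.5·29 = 291.5000; (r_i+r_j)·cross = 34.5·291.5000 = 10056.7500
edge 5: (15.5,39)→(6,33)  cross = 15.5·33 − 6·39 = 277.5000; (r_i+r_j)·cross = 21.5·277.5000 = 5966.2500
Σcross = 639.2500 → A = |Σcross|/2 = 319.6250 mm²
Σ(r_i+r_j)·cross = 22467.6250 → first moment M = |Σ|/6 = 3744.6042
R_c = M/A = 3744.6042/319.6250 = 11.7156 mm
θ = 233° = 4.066617 rad
V = θ·R_c·A = 4.066617·11.7156·319.6250 = 15227.872 mm³

Volume = 15227.872 mm³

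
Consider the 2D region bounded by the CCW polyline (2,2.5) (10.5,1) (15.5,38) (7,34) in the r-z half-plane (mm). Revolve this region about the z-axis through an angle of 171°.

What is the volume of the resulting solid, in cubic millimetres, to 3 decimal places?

Profile (r,z), 4 vertices: (2,2.5) (10.5,1) (15.5,38) (7,34)
edge 0: (2,2.5)→(10.5,1)  cross = 2·1 − 10.5·2.5 = -24.2500; (r_i+r_j)·cross = 12.5·-24.2500 = -303.1250
edge 1: (10.5,1)→(15.5,38)  cross = 10.5·38 − 15.5·1 = 383.5000; (r_i+r_j)·cross = 26·383.5000 = 9971.0000
edge 2: (15.5,38)→(7,34)  cross = 15.5·34 − 7·38 = 261.0000; (r_i+r_j)·cross = 22.5·261.0000 = 5872.5000
edge 3: (7,34)→(2,2.5)  cross = 7·2.5 − 2·34 = -50.5000; (r_i+r_j)·cross = 9·-50.5000 = -454.5000
Σcross = 569.7500 → A = |Σcross|/2 = 284.8750 mm²
Σ(r_i+r_j)·cross = 15085.8750 → first moment M = |Σ|/6 = 2514.3125
R_c = M/A = 2514.3125/284.8750 = 8.8260 mm
θ = 171° = 2.984513 rad
V = θ·R_c·A = 2.984513·8.8260·284.8750 = 7503.998 mm³

Volume = 7503.998 mm³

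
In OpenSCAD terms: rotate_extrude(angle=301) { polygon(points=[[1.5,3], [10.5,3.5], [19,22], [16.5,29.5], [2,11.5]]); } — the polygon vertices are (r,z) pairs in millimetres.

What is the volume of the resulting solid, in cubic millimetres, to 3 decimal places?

Profile (r,z), 5 vertices: (1.5,3) (10.5,3.5) (19,22) (16.5,29.5) (2,11.5)
edge 0: (1.5,3)→(10.5,3.5)  cross = 1.5·3.5 − 10.5·3 = -26.2500; (r_i+r_j)·cross = 12·-26.2500 = -315.0000
edge 1: (10.5,3.5)→(19,22)  cross = 10.5·22 − 19·3.5 = 164.5000; (r_i+r_j)·cross = 29.5·164.5000 = 4852.7500
edge 2: (19,22)→(16.5,29.5)  cross = 19·29.5 − 16.5·22 = 197.5000; (r_i+r_j)·cross = 35.5·197.5000 = 7011.2500
edge 3: (16.5,29.5)→(2,11.5)  cross = 16.5·11.5 − 2·29.5 = 130.7500; (r_i+r_j)·cross = 18.5·130.7500 = 2418.8750
edge 4: (2,11.5)→(1.5,3)  cross = 2·3 − 1.5·11.5 = -11.2500; (r_i+r_j)·cross = 3.5·-11.2500 = -39.3750
Σcross = 455.2500 → A = |Σcross|/2 = 227.6250 mm²
Σ(r_i+r_j)·cross = 13928.5000 → first moment M = |Σ|/6 = 2321.4167
R_c = M/A = 2321.4167/227.6250 = 10.1984 mm
θ = 301° = 5.253441 rad
V = θ·R_c·A = 5.253441·10.1984·227.6250 = 12195.426 mm³

Volume = 12195.426 mm³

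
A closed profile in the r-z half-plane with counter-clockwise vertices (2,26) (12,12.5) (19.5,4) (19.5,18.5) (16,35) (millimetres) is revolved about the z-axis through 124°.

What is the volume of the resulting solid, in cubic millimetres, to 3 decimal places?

Volume = 7499.658 mm³

Profile (r,z), 5 vertices: (2,26) (12,12.5) (19.5,4) (19.5,18.5) (16,35)
edge 0: (2,26)→(12,12.5)  cross = 2·12.5 − 12·26 = -287.0000; (r_i+r_j)·cross = 14·-287.0000 = -4018.0000
edge 1: (12,12.5)→(19.5,4)  cross = 12·4 − 19.5·12.5 = -195.7500; (r_i+r_j)·cross = 31.5·-195.7500 = -6166.1250
edge 2: (19.5,4)→(19.5,18.5)  cross = 19.5·18.5 − 19.5·4 = 282.7500; (r_i+r_j)·cross = 39·282.7500 = 11027.2500
edge 3: (19.5,18.5)→(16,35)  cross = 19.5·35 − 16·18.5 = 386.5000; (r_i+r_j)·cross = 35.5·386.5000 = 13720.7500
edge 4: (16,35)→(2,26)  cross = 16·26 − 2·35 = 346.0000; (r_i+r_j)·cross = 18·346.0000 = 6228.0000
Σcross = 532.5000 → A = |Σcross|/2 = 266.2500 mm²
Σ(r_i+r_j)·cross = 20791.8750 → first moment M = |Σ|/6 = 3465.3125
R_c = M/A = 3465.3125/266.2500 = 13.0153 mm
θ = 124° = 2.164208 rad
V = θ·R_c·A = 2.164208·13.0153·266.2500 = 7499.658 mm³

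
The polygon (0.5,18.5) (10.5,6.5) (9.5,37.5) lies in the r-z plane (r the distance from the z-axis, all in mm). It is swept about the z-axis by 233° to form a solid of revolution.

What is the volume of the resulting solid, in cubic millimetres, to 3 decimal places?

Volume = 4140.494 mm³

Profile (r,z), 3 vertices: (0.5,18.5) (10.5,6.5) (9.5,37.5)
edge 0: (0.5,18.5)→(10.5,6.5)  cross = 0.5·6.5 − 10.5·18.5 = -191.0000; (r_i+r_j)·cross = 11·-191.0000 = -2101.0000
edge 1: (10.5,6.5)→(9.5,37.5)  cross = 10.5·37.5 − 9.5·6.5 = 332.0000; (r_i+r_j)·cross = 20·332.0000 = 6640.0000
edge 2: (9.5,37.5)→(0.5,18.5)  cross = 9.5·18.5 − 0.5·37.5 = 157.0000; (r_i+r_j)·cross = 10·157.0000 = 1570.0000
Σcross = 298.0000 → A = |Σcross|/2 = 149.0000 mm²
Σ(r_i+r_j)·cross = 6109.0000 → first moment M = |Σ|/6 = 1018.1667
R_c = M/A = 1018.1667/149.0000 = 6.8333 mm
θ = 233° = 4.066617 rad
V = θ·R_c·A = 4.066617·6.8333·149.0000 = 4140.494 mm³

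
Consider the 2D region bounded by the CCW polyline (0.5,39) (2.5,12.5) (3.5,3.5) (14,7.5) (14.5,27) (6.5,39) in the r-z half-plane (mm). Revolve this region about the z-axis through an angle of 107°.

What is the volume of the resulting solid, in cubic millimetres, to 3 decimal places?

Volume = 5172.904 mm³

Profile (r,z), 6 vertices: (0.5,39) (2.5,12.5) (3.5,3.5) (14,7.5) (14.5,27) (6.5,39)
edge 0: (0.5,39)→(2.5,12.5)  cross = 0.5·12.5 − 2.5·39 = -91.2500; (r_i+r_j)·cross = 3·-91.2500 = -273.7500
edge 1: (2.5,12.5)→(3.5,3.5)  cross = 2.5·3.5 − 3.5·12.5 = -35.0000; (r_i+r_j)·cross = 6·-35.0000 = -210.0000
edge 2: (3.5,3.5)→(14,7.5)  cross = 3.5·7.5 − 14·3.5 = -22.7500; (r_i+r_j)·cross = 17.5·-22.7500 = -398.1250
edge 3: (14,7.5)→(14.5,27)  cross = 14·27 − 14.5·7.5 = 269.2500; (r_i+r_j)·cross = 28.5·269.2500 = 7673.6250
edge 4: (14.5,27)→(6.5,39)  cross = 14.5·39 − 6.5·27 = 390.0000; (r_i+r_j)·cross = 21·390.0000 = 8190.0000
edge 5: (6.5,39)→(0.5,39)  cross = 6.5·39 − 0.5·39 = 234.0000; (r_i+r_j)·cross = 7·234.0000 = 1638.0000
Σcross = 744.2500 → A = |Σcross|/2 = 372.1250 mm²
Σ(r_i+r_j)·cross = 16619.7500 → first moment M = |Σ|/6 = 2769.9583
R_c = M/A = 2769.9583/372.1250 = 7.4436 mm
θ = 107° = 1.867502 rad
V = θ·R_c·A = 1.867502·7.4436·372.1250 = 5172.904 mm³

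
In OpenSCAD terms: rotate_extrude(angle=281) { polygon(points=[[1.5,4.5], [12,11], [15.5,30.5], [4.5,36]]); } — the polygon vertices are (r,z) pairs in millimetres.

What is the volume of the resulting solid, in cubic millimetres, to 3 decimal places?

Profile (r,z), 4 vertices: (1.5,4.5) (12,11) (15.5,30.5) (4.5,36)
edge 0: (1.5,4.5)→(12,11)  cross = 1.5·11 − 12·4.5 = -37.5000; (r_i+r_j)·cross = 13.5·-37.5000 = -506.2500
edge 1: (12,11)→(15.5,30.5)  cross = 12·30.5 − 15.5·11 = 195.5000; (r_i+r_j)·cross = 27.5·195.5000 = 5376.2500
edge 2: (15.5,30.5)→(4.5,36)  cross = 15.5·36 − 4.5·30.5 = 420.7500; (r_i+r_j)·cross = 20·420.7500 = 8415.0000
edge 3: (4.5,36)→(1.5,4.5)  cross = 4.5·4.5 − 1.5·36 = -33.7500; (r_i+r_j)·cross = 6·-33.7500 = -202.5000
Σcross = 545.0000 → A = |Σcross|/2 = 272.5000 mm²
Σ(r_i+r_j)·cross = 13082.5000 → first moment M = |Σ|/6 = 2180.4167
R_c = M/A = 2180.4167/272.5000 = 8.0015 mm
θ = 281° = 4.904375 rad
V = θ·R_c·A = 4.904375·8.0015·272.5000 = 10693.581 mm³

Volume = 10693.581 mm³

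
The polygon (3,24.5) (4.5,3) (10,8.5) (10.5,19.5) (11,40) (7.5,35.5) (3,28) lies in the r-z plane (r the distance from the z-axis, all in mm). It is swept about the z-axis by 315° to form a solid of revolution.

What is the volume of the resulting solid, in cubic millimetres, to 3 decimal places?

Volume = 7920.822 mm³

Profile (r,z), 7 vertices: (3,24.5) (4.5,3) (10,8.5) (10.5,19.5) (11,40) (7.5,35.5) (3,28)
edge 0: (3,24.5)→(4.5,3)  cross = 3·3 − 4.5·24.5 = -101.2500; (r_i+r_j)·cross = 7.5·-101.2500 = -759.3750
edge 1: (4.5,3)→(10,8.5)  cross = 4.5·8.5 − 10·3 = 8.2500; (r_i+r_j)·cross = 14.5·8.2500 = 119.6250
edge 2: (10,8.5)→(10.5,19.5)  cross = 10·19.5 − 10.5·8.5 = 105.7500; (r_i+r_j)·cross = 20.5·105.7500 = 2167.8750
edge 3: (10.5,19.5)→(11,40)  cross = 10.5·40 − 11·19.5 = 205.5000; (r_i+r_j)·cross = 21.5·205.5000 = 4418.2500
edge 4: (11,40)→(7.5,35.5)  cross = 11·35.5 − 7.5·40 = 90.5000; (r_i+r_j)·cross = 18.5·90.5000 = 1674.2500
edge 5: (7.5,35.5)→(3,28)  cross = 7.5·28 − 3·35.5 = 103.5000; (r_i+r_j)·cross = 10.5·103.5000 = 1086.7500
edge 6: (3,28)→(3,24.5)  cross = 3·24.5 − 3·28 = -10.5000; (r_i+r_j)·cross = 6·-10.5000 = -63.0000
Σcross = 401.7500 → A = |Σcross|/2 = 200.8750 mm²
Σ(r_i+r_j)·cross = 8644.3750 → first moment M = |Σ|/6 = 1440.7292
R_c = M/A = 1440.7292/200.8750 = 7.1723 mm
θ = 315° = 5.497787 rad
V = θ·R_c·A = 5.497787·7.1723·200.8750 = 7920.822 mm³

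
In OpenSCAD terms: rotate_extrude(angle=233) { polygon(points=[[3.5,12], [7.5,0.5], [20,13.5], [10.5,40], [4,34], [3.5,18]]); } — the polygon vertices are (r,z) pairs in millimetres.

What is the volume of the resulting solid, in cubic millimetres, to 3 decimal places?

Profile (r,z), 6 vertices: (3.5,12) (7.5,0.5) (20,13.5) (10.5,40) (4,34) (3.5,18)
edge 0: (3.5,12)→(7.5,0.5)  cross = 3.5·0.5 − 7.5·12 = -88.2500; (r_i+r_j)·cross = 11·-88.2500 = -970.7500
edge 1: (7.5,0.5)→(20,13.5)  cross = 7.5·13.5 − 20·0.5 = 91.2500; (r_i+r_j)·cross = 27.5·91.2500 = 2509.3750
edge 2: (20,13.5)→(10.5,40)  cross = 20·40 − 10.5·13.5 = 658.2500; (r_i+r_j)·cross = 30.5·658.2500 = 20076.6250
edge 3: (10.5,40)→(4,34)  cross = 10.5·34 − 4·40 = 197.0000; (r_i+r_j)·cross = 14.5·197.0000 = 2856.5000
edge 4: (4,34)→(3.5,18)  cross = 4·18 − 3.5·34 = -47.0000; (r_i+r_j)·cross = 7.5·-47.0000 = -352.5000
edge 5: (3.5,18)→(3.5,12)  cross = 3.5·12 − 3.5·18 = -21.0000; (r_i+r_j)·cross = 7·-21.0000 = -147.0000
Σcross = 790.2500 → A = |Σcross|/2 = 395.1250 mm²
Σ(r_i+r_j)·cross = 23972.2500 → first moment M = |Σ|/6 = 3995.3750
R_c = M/A = 3995.3750/395.1250 = 10.1117 mm
θ = 233° = 4.066617 rad
V = θ·R_c·A = 4.066617·10.1117·395.1250 = 16247.661 mm³

Volume = 16247.661 mm³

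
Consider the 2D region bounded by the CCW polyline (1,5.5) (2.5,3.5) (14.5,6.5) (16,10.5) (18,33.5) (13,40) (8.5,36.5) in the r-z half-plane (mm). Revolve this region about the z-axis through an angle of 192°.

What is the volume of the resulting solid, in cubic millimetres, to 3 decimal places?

Volume = 13658.737 mm³

Profile (r,z), 7 vertices: (1,5.5) (2.5,3.5) (14.5,6.5) (16,10.5) (18,33.5) (13,40) (8.5,36.5)
edge 0: (1,5.5)→(2.5,3.5)  cross = 1·3.5 − 2.5·5.5 = -10.2500; (r_i+r_j)·cross = 3.5·-10.2500 = -35.8750
edge 1: (2.5,3.5)→(14.5,6.5)  cross = 2.5·6.5 − 14.5·3.5 = -34.5000; (r_i+r_j)·cross = 17·-34.5000 = -586.5000
edge 2: (14.5,6.5)→(16,10.5)  cross = 14.5·10.5 − 16·6.5 = 48.2500; (r_i+r_j)·cross = 30.5·48.2500 = 1471.6250
edge 3: (16,10.5)→(18,33.5)  cross = 16·33.5 − 18·10.5 = 347.0000; (r_i+r_j)·cross = 34·347.0000 = 11798.0000
edge 4: (18,33.5)→(13,40)  cross = 18·40 − 13·33.5 = 284.5000; (r_i+r_j)·cross = 31·284.5000 = 8819.5000
edge 5: (13,40)→(8.5,36.5)  cross = 13·36.5 − 8.5·40 = 134.5000; (r_i+r_j)·cross = 21.5·134.5000 = 2891.7500
edge 6: (8.5,36.5)→(1,5.5)  cross = 8.5·5.5 − 1·36.5 = 10.2500; (r_i+r_j)·cross = 9.5·10.2500 = 97.3750
Σcross = 779.7500 → A = |Σcross|/2 = 389.8750 mm²
Σ(r_i+r_j)·cross = 24455.8750 → first moment M = |Σ|/6 = 4075.9792
R_c = M/A = 4075.9792/389.8750 = 10.4546 mm
θ = 192° = 3.351032 rad
V = θ·R_c·A = 3.351032·10.4546·389.8750 = 13658.737 mm³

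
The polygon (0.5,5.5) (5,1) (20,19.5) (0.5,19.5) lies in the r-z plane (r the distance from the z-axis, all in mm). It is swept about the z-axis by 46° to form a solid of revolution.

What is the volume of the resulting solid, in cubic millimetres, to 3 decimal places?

Volume = 1281.501 mm³

Profile (r,z), 4 vertices: (0.5,5.5) (5,1) (20,19.5) (0.5,19.5)
edge 0: (0.5,5.5)→(5,1)  cross = 0.5·1 − 5·5.5 = -27.0000; (r_i+r_j)·cross = 5.5·-27.0000 = -148.5000
edge 1: (5,1)→(20,19.5)  cross = 5·19.5 − 20·1 = 77.5000; (r_i+r_j)·cross = 25·77.5000 = 1937.5000
edge 2: (20,19.5)→(0.5,19.5)  cross = 20·19.5 − 0.5·19.5 = 380.2500; (r_i+r_j)·cross = 20.5·380.2500 = 7795.1250
edge 3: (0.5,19.5)→(0.5,5.5)  cross = 0.5·5.5 − 0.5·19.5 = -7.0000; (r_i+r_j)·cross = 1·-7.0000 = -7.0000
Σcross = 423.7500 → A = |Σcross|/2 = 211.8750 mm²
Σ(r_i+r_j)·cross = 9577.1250 → first moment M = |Σ|/6 = 1596.1875
R_c = M/A = 1596.1875/211.8750 = 7.5336 mm
θ = 46° = 0.802851 rad
V = θ·R_c·A = 0.802851·7.5336·211.8750 = 1281.501 mm³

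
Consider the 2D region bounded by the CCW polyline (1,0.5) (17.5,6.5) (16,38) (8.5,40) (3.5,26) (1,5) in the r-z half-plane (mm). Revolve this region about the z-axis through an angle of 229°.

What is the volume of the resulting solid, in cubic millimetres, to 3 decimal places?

Profile (r,z), 6 vertices: (1,0.5) (17.5,6.5) (16,38) (8.5,40) (3.5,26) (1,5)
edge 0: (1,0.5)→(17.5,6.5)  cross = 1·6.5 − 17.5·0.5 = -2.2500; (r_i+r_j)·cross = 18.5·-2.2500 = -41.6250
edge 1: (17.5,6.5)→(16,38)  cross = 17.5·38 − 16·6.5 = 561.0000; (r_i+r_j)·cross = 33.5·561.0000 = 18793.5000
edge 2: (16,38)→(8.5,40)  cross = 16·40 − 8.5·38 = 317.0000; (r_i+r_j)·cross = 24.5·317.0000 = 7766.5000
edge 3: (8.5,40)→(3.5,26)  cross = 8.5·26 − 3.5·40 = 81.0000; (r_i+r_j)·cross = 12·81.0000 = 972.0000
edge 4: (3.5,26)→(1,5)  cross = 3.5·5 − 1·26 = -8.5000; (r_i+r_j)·cross = 4.5·-8.5000 = -38.2500
edge 5: (1,5)→(1,0.5)  cross = 1·0.5 − 1·5 = -4.5000; (r_i+r_j)·cross = 2·-4.5000 = -9.0000
Σcross = 943.7500 → A = |Σcross|/2 = 471.8750 mm²
Σ(r_i+r_j)·cross = 27443.1250 → first moment M = |Σ|/6 = 4573.8542
R_c = M/A = 4573.8542/471.8750 = 9.6929 mm
θ = 229° = 3.996804 rad
V = θ·R_c·A = 3.996804·9.6929·471.8750 = 18280.799 mm³

Volume = 18280.799 mm³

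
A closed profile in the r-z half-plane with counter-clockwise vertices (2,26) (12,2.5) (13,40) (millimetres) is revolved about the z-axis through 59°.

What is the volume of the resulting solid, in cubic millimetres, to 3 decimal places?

Profile (r,z), 3 vertices: (2,26) (12,2.5) (13,40)
edge 0: (2,26)→(12,2.5)  cross = 2·2.5 − 12·26 = -307.0000; (r_i+r_j)·cross = 14·-307.0000 = -4298.0000
edge 1: (12,2.5)→(13,40)  cross = 12·40 − 13·2.5 = 447.5000; (r_i+r_j)·cross = 25·447.5000 = 11187.5000
edge 2: (13,40)→(2,26)  cross = 13·26 − 2·40 = 258.0000; (r_i+r_j)·cross = 15·258.0000 = 3870.0000
Σcross = 398.5000 → A = |Σcross|/2 = 199.2500 mm²
Σ(r_i+r_j)·cross = 10759.5000 → first moment M = |Σ|/6 = 1793.2500
R_c = M/A = 1793.2500/199.2500 = 9.0000 mm
θ = 59° = 1.029744 rad
V = θ·R_c·A = 1.029744·9.0000·199.2500 = 1846.589 mm³

Volume = 1846.589 mm³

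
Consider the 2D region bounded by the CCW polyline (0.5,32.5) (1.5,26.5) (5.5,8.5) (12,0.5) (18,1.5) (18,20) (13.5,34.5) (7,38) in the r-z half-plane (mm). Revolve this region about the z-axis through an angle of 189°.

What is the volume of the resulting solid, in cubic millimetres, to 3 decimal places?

Volume = 15231.688 mm³

Profile (r,z), 8 vertices: (0.5,32.5) (1.5,26.5) (5.5,8.5) (12,0.5) (18,1.5) (18,20) (13.5,34.5) (7,38)
edge 0: (0.5,32.5)→(1.5,26.5)  cross = 0.5·26.5 − 1.5·32.5 = -35.5000; (r_i+r_j)·cross = 2·-35.5000 = -71.0000
edge 1: (1.5,26.5)→(5.5,8.5)  cross = 1.5·8.5 − 5.5·26.5 = -133.0000; (r_i+r_j)·cross = 7·-133.0000 = -931.0000
edge 2: (5.5,8.5)→(12,0.5)  cross = 5.5·0.5 − 12·8.5 = -99.2500; (r_i+r_j)·cross = 17.5·-99.2500 = -1736.8750
edge 3: (12,0.5)→(18,1.5)  cross = 12·1.5 − 18·0.5 = 9.0000; (r_i+r_j)·cross = 30·9.0000 = 270.0000
edge 4: (18,1.5)→(18,20)  cross = 18·20 − 18·1.5 = 333.0000; (r_i+r_j)·cross = 36·333.0000 = 11988.0000
edge 5: (18,20)→(13.5,34.5)  cross = 18·34.5 − 13.5·20 = 351.0000; (r_i+r_j)·cross = 31.5·351.0000 = 11056.5000
edge 6: (13.5,34.5)→(7,38)  cross = 13.5·38 − 7·34.5 = 271.5000; (r_i+r_j)·cross = 20.5·271.5000 = 5565.7500
edge 7: (7,38)→(0.5,32.5)  cross = 7·32.5 − 0.5·38 = 208.5000; (r_i+r_j)·cross = 7.5·208.5000 = 1563.7500
Σcross = 905.2500 → A = |Σcross|/2 = 452.6250 mm²
Σ(r_i+r_j)·cross = 27705.1250 → first moment M = |Σ|/6 = 4617.5208
R_c = M/A = 4617.5208/452.6250 = 10.2016 mm
θ = 189° = 3.298672 rad
V = θ·R_c·A = 3.298672·10.2016·452.6250 = 15231.688 mm³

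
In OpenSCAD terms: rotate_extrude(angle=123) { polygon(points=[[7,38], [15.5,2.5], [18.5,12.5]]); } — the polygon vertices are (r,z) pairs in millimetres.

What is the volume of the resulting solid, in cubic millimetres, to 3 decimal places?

Volume = 2809.208 mm³

Profile (r,z), 3 vertices: (7,38) (15.5,2.5) (18.5,12.5)
edge 0: (7,38)→(15.5,2.5)  cross = 7·2.5 − 15.5·38 = -571.5000; (r_i+r_j)·cross = 22.5·-571.5000 = -12858.7500
edge 1: (15.5,2.5)→(18.5,12.5)  cross = 15.5·12.5 − 18.5·2.5 = 147.5000; (r_i+r_j)·cross = 34·147.5000 = 5015.0000
edge 2: (18.5,12.5)→(7,38)  cross = 18.5·38 − 7·12.5 = 615.5000; (r_i+r_j)·cross = 25.5·615.5000 = 15695.2500
Σcross = 191.5000 → A = |Σcross|/2 = 95.7500 mm²
Σ(r_i+r_j)·cross = 7851.5000 → first moment M = |Σ|/6 = 1308.5833
R_c = M/A = 1308.5833/95.7500 = 13.6667 mm
θ = 123° = 2.146755 rad
V = θ·R_c·A = 2.146755·13.6667·95.7500 = 2809.208 mm³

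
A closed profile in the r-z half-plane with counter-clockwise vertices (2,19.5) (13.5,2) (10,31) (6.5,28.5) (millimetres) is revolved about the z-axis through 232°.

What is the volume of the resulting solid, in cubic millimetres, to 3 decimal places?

Profile (r,z), 4 vertices: (2,19.5) (13.5,2) (10,31) (6.5,28.5)
edge 0: (2,19.5)→(13.5,2)  cross = 2·2 − 13.5·19.5 = -259.2500; (r_i+r_j)·cross = 15.5·-259.2500 = -4018.3750
edge 1: (13.5,2)→(10,31)  cross = 13.5·31 − 10·2 = 398.5000; (r_i+r_j)·cross = 23.5·398.5000 = 9364.7500
edge 2: (10,31)→(6.5,28.5)  cross = 10·28.5 − 6.5·31 = 83.5000; (r_i+r_j)·cross = 16.5·83.5000 = 1377.7500
edge 3: (6.5,28.5)→(2,19.5)  cross = 6.5·19.5 − 2·28.5 = 69.7500; (r_i+r_j)·cross = 8.5·69.7500 = 592.8750
Σcross = 292.5000 → A = |Σcross|/2 = 146.2500 mm²
Σ(r_i+r_j)·cross = 7317.0000 → first moment M = |Σ|/6 = 1219.5000
R_c = M/A = 1219.5000/146.2500 = 8.3385 mm
θ = 232° = 4.049164 rad
V = θ·R_c·A = 4.049164·8.3385·146.2500 = 4937.955 mm³

Volume = 4937.955 mm³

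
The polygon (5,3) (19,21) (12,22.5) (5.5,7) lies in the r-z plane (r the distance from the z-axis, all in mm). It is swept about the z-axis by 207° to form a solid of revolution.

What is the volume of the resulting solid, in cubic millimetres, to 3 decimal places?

Volume = 3433.771 mm³

Profile (r,z), 4 vertices: (5,3) (19,21) (12,22.5) (5.5,7)
edge 0: (5,3)→(19,21)  cross = 5·21 − 19·3 = 48.0000; (r_i+r_j)·cross = 24·48.0000 = 1152.0000
edge 1: (19,21)→(12,22.5)  cross = 19·22.5 − 12·21 = 175.5000; (r_i+r_j)·cross = 31·175.5000 = 5440.5000
edge 2: (12,22.5)→(5.5,7)  cross = 12·7 − 5.5·22.5 = -39.7500; (r_i+r_j)·cross = 17.5·-39.7500 = -695.6250
edge 3: (5.5,7)→(5,3)  cross = 5.5·3 − 5·7 = -18.5000; (r_i+r_j)·cross = 10.5·-18.5000 = -194.2500
Σcross = 165.2500 → A = |Σcross|/2 = 82.6250 mm²
Σ(r_i+r_j)·cross = 5702.6250 → first moment M = |Σ|/6 = 950.4375
R_c = M/A = 950.4375/82.6250 = 11.5030 mm
θ = 207° = 3.612832 rad
V = θ·R_c·A = 3.612832·11.5030·82.6250 = 3433.771 mm³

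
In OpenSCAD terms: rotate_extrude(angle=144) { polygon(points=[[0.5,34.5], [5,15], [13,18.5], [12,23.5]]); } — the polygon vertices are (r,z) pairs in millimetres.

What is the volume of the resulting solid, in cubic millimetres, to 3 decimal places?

Profile (r,z), 4 vertices: (0.5,34.5) (5,15) (13,18.5) (12,23.5)
edge 0: (0.5,34.5)→(5,15)  cross = 0.5·15 − 5·34.5 = -165.0000; (r_i+r_j)·cross = 5.5·-165.0000 = -907.5000
edge 1: (5,15)→(13,18.5)  cross = 5·18.5 − 13·15 = -102.5000; (r_i+r_j)·cross = 18·-102.5000 = -1845.0000
edge 2: (13,18.5)→(12,23.5)  cross = 13·23.5 − 12·18.5 = 83.5000; (r_i+r_j)·cross = 25·83.5000 = 2087.5000
edge 3: (12,23.5)→(0.5,34.5)  cross = 12·34.5 − 0.5·23.5 = 402.2500; (r_i+r_j)·cross = 12.5·402.2500 = 5028.1250
Σcross = 218.2500 → A = |Σcross|/2 = 109.1250 mm²
Σ(r_i+r_j)·cross = 4363.1250 → first moment M = |Σ|/6 = 727.1875
R_c = M/A = 727.1875/109.1250 = 6.6638 mm
θ = 144° = 2.513274 rad
V = θ·R_c·A = 2.513274·6.6638·109.1250 = 1827.622 mm³

Volume = 1827.622 mm³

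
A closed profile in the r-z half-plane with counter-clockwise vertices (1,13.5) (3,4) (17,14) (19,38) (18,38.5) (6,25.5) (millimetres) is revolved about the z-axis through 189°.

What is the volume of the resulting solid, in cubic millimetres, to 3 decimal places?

Volume = 11343.034 mm³

Profile (r,z), 6 vertices: (1,13.5) (3,4) (17,14) (19,38) (18,38.5) (6,25.5)
edge 0: (1,13.5)→(3,4)  cross = 1·4 − 3·13.5 = -36.5000; (r_i+r_j)·cross = 4·-36.5000 = -146.0000
edge 1: (3,4)→(17,14)  cross = 3·14 − 17·4 = -26.0000; (r_i+r_j)·cross = 20·-26.0000 = -520.0000
edge 2: (17,14)→(19,38)  cross = 17·38 − 19·14 = 380.0000; (r_i+r_j)·cross = 36·380.0000 = 13680.0000
edge 3: (19,38)→(18,38.5)  cross = 19·38.5 − 18·38 = 47.5000; (r_i+r_j)·cross = 37·47.5000 = 1757.5000
edge 4: (18,38.5)→(6,25.5)  cross = 18·25.5 − 6·38.5 = 228.0000; (r_i+r_j)·cross = 24·228.0000 = 5472.0000
edge 5: (6,25.5)→(1,13.5)  cross = 6·13.5 − 1·25.5 = 55.5000; (r_i+r_j)·cross = 7·55.5000 = 388.5000
Σcross = 648.5000 → A = |Σcross|/2 = 324.2500 mm²
Σ(r_i+r_j)·cross = 20632.0000 → first moment M = |Σ|/6 = 3438.6667
R_c = M/A = 3438.6667/324.2500 = 10.6050 mm
θ = 189° = 3.298672 rad
V = θ·R_c·A = 3.298672·10.6050·324.2500 = 11343.034 mm³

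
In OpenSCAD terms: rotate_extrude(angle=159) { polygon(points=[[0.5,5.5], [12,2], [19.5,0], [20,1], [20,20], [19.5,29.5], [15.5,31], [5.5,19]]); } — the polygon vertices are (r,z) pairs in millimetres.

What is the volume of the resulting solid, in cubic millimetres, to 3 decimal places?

Profile (r,z), 8 vertices: (0.5,5.5) (12,2) (19.5,0) (20,1) (20,20) (19.5,29.5) (15.5,31) (5.5,19)
edge 0: (0.5,5.5)→(12,2)  cross = 0.5·2 − 12·5.5 = -65.0000; (r_i+r_j)·cross = 12.5·-65.0000 = -812.5000
edge 1: (12,2)→(19.5,0)  cross = 12·0 − 19.5·2 = -39.0000; (r_i+r_j)·cross = 31.5·-39.0000 = -1228.5000
edge 2: (19.5,0)→(20,1)  cross = 19.5·1 − 20·0 = 19.5000; (r_i+r_j)·cross = 39.5·19.5000 = 770.2500
edge 3: (20,1)→(20,20)  cross = 20·20 − 20·1 = 380.0000; (r_i+r_j)·cross = 40·380.0000 = 15200.0000
edge 4: (20,20)→(19.5,29.5)  cross = 20·29.5 − 19.5·20 = 200.0000; (r_i+r_j)·cross = 39.5·200.0000 = 7900.0000
edge 5: (19.5,29.5)→(15.5,31)  cross = 19.5·31 − 15.5·29.5 = 147.2500; (r_i+r_j)·cross = 35·147.2500 = 5153.7500
edge 6: (15.5,31)→(5.5,19)  cross = 15.5·19 − 5.5·31 = 124.0000; (r_i+r_j)·cross = 21·124.0000 = 2604.0000
edge 7: (5.5,19)→(0.5,5.5)  cross = 5.5·5.5 − 0.5·19 = 20.7500; (r_i+r_j)·cross = 6·20.7500 = 124.5000
Σcross = 787.5000 → A = |Σcross|/2 = 393.7500 mm²
Σ(r_i+r_j)·cross = 29711.5000 → first moment M = |Σ|/6 = 4951.9167
R_c = M/A = 4951.9167/393.7500 = 12.5763 mm
θ = 159° = 2.775074 rad
V = θ·R_c·A = 2.775074·12.5763·393.7500 = 13741.933 mm³

Volume = 13741.933 mm³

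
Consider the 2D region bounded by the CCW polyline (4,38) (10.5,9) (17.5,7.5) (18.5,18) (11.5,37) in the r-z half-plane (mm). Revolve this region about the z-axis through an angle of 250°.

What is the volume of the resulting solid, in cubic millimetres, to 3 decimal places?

Profile (r,z), 5 vertices: (4,38) (10.5,9) (17.5,7.5) (18.5,18) (11.5,37)
edge 0: (4,38)→(10.5,9)  cross = 4·9 − 10.5·38 = -363.0000; (r_i+r_j)·cross = 14.5·-363.0000 = -5263.5000
edge 1: (10.5,9)→(17.5,7.5)  cross = 10.5·7.5 − 17.5·9 = -78.7500; (r_i+r_j)·cross = 28·-78.7500 = -2205.0000
edge 2: (17.5,7.5)→(18.5,18)  cross = 17.5·18 − 18.5·7.5 = 176.2500; (r_i+r_j)·cross = 36·176.2500 = 6345.0000
edge 3: (18.5,18)→(11.5,37)  cross = 18.5·37 − 11.5·18 = 477.5000; (r_i+r_j)·cross = 30·477.5000 = 14325.0000
edge 4: (11.5,37)→(4,38)  cross = 11.5·38 − 4·37 = 289.0000; (r_i+r_j)·cross = 15.5·289.0000 = 4479.5000
Σcross = 501.0000 → A = |Σcross|/2 = 250.5000 mm²
Σ(r_i+r_j)·cross = 17681.0000 → first moment M = |Σ|/6 = 2946.8333
R_c = M/A = 2946.8333/250.5000 = 11.7638 mm
θ = 250° = 4.363323 rad
V = θ·R_c·A = 4.363323·11.7638·250.5000 = 12857.986 mm³

Volume = 12857.986 mm³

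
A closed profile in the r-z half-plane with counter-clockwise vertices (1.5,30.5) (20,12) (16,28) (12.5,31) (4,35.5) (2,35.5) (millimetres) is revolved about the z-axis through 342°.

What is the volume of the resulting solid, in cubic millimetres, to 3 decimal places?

Profile (r,z), 6 vertices: (1.5,30.5) (20,12) (16,28) (12.5,31) (4,35.5) (2,35.5)
edge 0: (1.5,30.5)→(20,12)  cross = 1.5·12 − 20·30.5 = -592.0000; (r_i+r_j)·cross = 21.5·-592.0000 = -12728.0000
edge 1: (20,12)→(16,28)  cross = 20·28 − 16·12 = 368.0000; (r_i+r_j)·cross = 36·368.0000 = 13248.0000
edge 2: (16,28)→(12.5,31)  cross = 16·31 − 12.5·28 = 146.0000; (r_i+r_j)·cross = 28.5·146.0000 = 4161.0000
edge 3: (12.5,31)→(4,35.5)  cross = 12.5·35.5 − 4·31 = 319.7500; (r_i+r_j)·cross = 16.5·319.7500 = 5275.8750
edge 4: (4,35.5)→(2,35.5)  cross = 4·35.5 − 2·35.5 = 71.0000; (r_i+r_j)·cross = 6·71.0000 = 426.0000
edge 5: (2,35.5)→(1.5,30.5)  cross = 2·30.5 − 1.5·35.5 = 7.7500; (r_i+r_j)·cross = 3.5·7.7500 = 27.1250
Σcross = 320.5000 → A = |Σcross|/2 = 160.2500 mm²
Σ(r_i+r_j)·cross = 10410.0000 → first moment M = |Σ|/6 = 1735.0000
R_c = M/A = 1735.0000/160.2500 = 10.8268 mm
θ = 342° = 5.969026 rad
V = θ·R_c·A = 5.969026·10.8268·160.2500 = 10356.260 mm³

Volume = 10356.260 mm³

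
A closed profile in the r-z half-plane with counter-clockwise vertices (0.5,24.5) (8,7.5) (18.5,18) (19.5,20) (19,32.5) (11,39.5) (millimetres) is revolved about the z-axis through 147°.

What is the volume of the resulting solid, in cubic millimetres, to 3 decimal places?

Profile (r,z), 6 vertices: (0.5,24.5) (8,7.5) (18.5,18) (19.5,20) (19,32.5) (11,39.5)
edge 0: (0.5,24.5)→(8,7.5)  cross = 0.5·7.5 − 8·24.5 = -192.2500; (r_i+r_j)·cross = 8.5·-192.2500 = -1634.1250
edge 1: (8,7.5)→(18.5,18)  cross = 8·18 − 18.5·7.5 = 5.2500; (r_i+r_j)·cross = 26.5·5.2500 = 139.1250
edge 2: (18.5,18)→(19.5,20)  cross = 18.5·20 − 19.5·18 = 19.0000; (r_i+r_j)·cross = 38·19.0000 = 722.0000
edge 3: (19.5,20)→(19,32.5)  cross = 19.5·32.5 − 19·20 = 253.7500; (r_i+r_j)·cross = 38.5·253.7500 = 9769.3750
edge 4: (19,32.5)→(11,39.5)  cross = 19·39.5 − 11·32.5 = 393.0000; (r_i+r_j)·cross = 30·393.0000 = 11790.0000
edge 5: (11,39.5)→(0.5,24.5)  cross = 11·24.5 − 0.5·39.5 = 249.7500; (r_i+r_j)·cross = 11.5·249.7500 = 2872.1250
Σcross = 728.5000 → A = |Σcross|/2 = 364.2500 mm²
Σ(r_i+r_j)·cross = 23658.5000 → first moment M = |Σ|/6 = 3943.0833
R_c = M/A = 3943.0833/364.2500 = 10.8252 mm
θ = 147° = 2.565634 rad
V = θ·R_c·A = 2.565634·10.8252·364.2500 = 10116.509 mm³

Volume = 10116.509 mm³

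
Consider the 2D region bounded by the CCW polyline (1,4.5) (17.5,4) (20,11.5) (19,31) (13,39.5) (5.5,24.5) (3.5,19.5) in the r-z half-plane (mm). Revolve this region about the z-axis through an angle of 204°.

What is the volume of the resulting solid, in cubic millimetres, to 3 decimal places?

Profile (r,z), 7 vertices: (1,4.5) (17.5,4) (20,11.5) (19,31) (13,39.5) (5.5,24.5) (3.5,19.5)
edge 0: (1,4.5)→(17.5,4)  cross = 1·4 − 17.5·4.5 = -74.7500; (r_i+r_j)·cross = 18.5·-74.7500 = -1382.8750
edge 1: (17.5,4)→(20,11.5)  cross = 17.5·11.5 − 20·4 = 121.2500; (r_i+r_j)·cross = 37.5·121.2500 = 4546.8750
edge 2: (20,11.5)→(19,31)  cross = 20·31 − 19·11.5 = 401.5000; (r_i+r_j)·cross = 39·401.5000 = 15658.5000
edge 3: (19,31)→(13,39.5)  cross = 19·39.5 − 13·31 = 347.5000; (r_i+r_j)·cross = 32·347.5000 = 11120.0000
edge 4: (13,39.5)→(5.5,24.5)  cross = 13·24.5 − 5.5·39.5 = 101.2500; (r_i+r_j)·cross = 18.5·101.2500 = 1873.1250
edge 5: (5.5,24.5)→(3.5,19.5)  cross = 5.5·19.5 − 3.5·24.5 = 21.5000; (r_i+r_j)·cross = 9·21.5000 = 193.5000
edge 6: (3.5,19.5)→(1,4.5)  cross = 3.5·4.5 − 1·19.5 = -3.7500; (r_i+r_j)·cross = 4.5·-3.7500 = -16.8750
Σcross = 914.5000 → A = |Σcross|/2 = 457.2500 mm²
Σ(r_i+r_j)·cross = 31992.2500 → first moment M = |Σ|/6 = 5332.0417
R_c = M/A = 5332.0417/457.2500 = 11.6611 mm
θ = 204° = 3.560472 rad
V = θ·R_c·A = 3.560472·11.6611·457.2500 = 18984.583 mm³

Volume = 18984.583 mm³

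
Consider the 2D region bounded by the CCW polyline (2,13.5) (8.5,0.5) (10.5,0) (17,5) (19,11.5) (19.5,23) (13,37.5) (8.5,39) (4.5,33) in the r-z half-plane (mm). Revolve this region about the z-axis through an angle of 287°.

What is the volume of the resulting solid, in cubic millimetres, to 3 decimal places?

Volume = 26201.636 mm³

Profile (r,z), 9 vertices: (2,13.5) (8.5,0.5) (10.5,0) (17,5) (19,11.5) (19.5,23) (13,37.5) (8.5,39) (4.5,33)
edge 0: (2,13.5)→(8.5,0.5)  cross = 2·0.5 − 8.5·13.5 = -113.7500; (r_i+r_j)·cross = 10.5·-113.7500 = -1194.3750
edge 1: (8.5,0.5)→(10.5,0)  cross = 8.5·0 − 10.5·0.5 = -5.2500; (r_i+r_j)·cross = 19·-5.2500 = -99.7500
edge 2: (10.5,0)→(17,5)  cross = 10.5·5 − 17·0 = 52.5000; (r_i+r_j)·cross = 27.5·52.5000 = 1443.7500
edge 3: (17,5)→(19,11.5)  cross = 17·11.5 − 19·5 = 100.5000; (r_i+r_j)·cross = 36·100.5000 = 3618.0000
edge 4: (19,11.5)→(19.5,23)  cross = 19·23 − 19.5·11.5 = 212.7500; (r_i+r_j)·cross = 38.5·212.7500 = 8190.8750
edge 5: (19.5,23)→(13,37.5)  cross = 19.5·37.5 − 13·23 = 432.2500; (r_i+r_j)·cross = 32.5·432.2500 = 14048.1250
edge 6: (13,37.5)→(8.5,39)  cross = 13·39 − 8.5·37.5 = 188.2500; (r_i+r_j)·cross = 21.5·188.2500 = 4047.3750
edge 7: (8.5,39)→(4.5,33)  cross = 8.5·33 − 4.5·39 = 105.0000; (r_i+r_j)·cross = 13·105.0000 = 1365.0000
edge 8: (4.5,33)→(2,13.5)  cross = 4.5·13.5 − 2·33 = -5.2500; (r_i+r_j)·cross = 6.5·-5.2500 = -34.1250
Σcross = 967.0000 → A = |Σcross|/2 = 483.5000 mm²
Σ(r_i+r_j)·cross = 31384.8750 → first moment M = |Σ|/6 = 5230.8125
R_c = M/A = 5230.8125/483.5000 = 10.8186 mm
θ = 287° = 5.009095 rad
V = θ·R_c·A = 5.009095·10.8186·483.5000 = 26201.636 mm³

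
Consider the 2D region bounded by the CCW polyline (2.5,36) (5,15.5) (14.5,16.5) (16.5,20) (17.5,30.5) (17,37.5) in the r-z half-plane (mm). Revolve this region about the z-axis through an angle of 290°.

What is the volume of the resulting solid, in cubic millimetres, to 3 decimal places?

Profile (r,z), 6 vertices: (2.5,36) (5,15.5) (14.5,16.5) (16.5,20) (17.5,30.5) (17,37.5)
edge 0: (2.5,36)→(5,15.5)  cross = 2.5·15.5 − 5·36 = -141.2500; (r_i+r_j)·cross = 7.5·-141.2500 = -1059.3750
edge 1: (5,15.5)→(14.5,16.5)  cross = 5·16.5 − 14.5·15.5 = -142.2500; (r_i+r_j)·cross = 19.5·-142.2500 = -2773.8750
edge 2: (14.5,16.5)→(16.5,20)  cross = 14.5·20 − 16.5·16.5 = 17.7500; (r_i+r_j)·cross = 31·17.7500 = 550.2500
edge 3: (16.5,20)→(17.5,30.5)  cross = 16.5·30.5 − 17.5·20 = 153.2500; (r_i+r_j)·cross = 34·153.2500 = 5210.5000
edge 4: (17.5,30.5)→(17,37.5)  cross = 17.5·37.5 − 17·30.5 = 137.7500; (r_i+r_j)·cross = 34.5·137.7500 = 4752.3750
edge 5: (17,37.5)→(2.5,36)  cross = 17·36 − 2.5·37.5 = 518.2500; (r_i+r_j)·cross = 19.5·518.2500 = 10105.8750
Σcross = 543.5000 → A = |Σcross|/2 = 271.7500 mm²
Σ(r_i+r_j)·cross = 16785.7500 → first moment M = |Σ|/6 = 2797.6250
R_c = M/A = 2797.6250/271.7500 = 10.2948 mm
θ = 290° = 5.061455 rad
V = θ·R_c·A = 5.061455·10.2948·271.7500 = 14160.053 mm³

Volume = 14160.053 mm³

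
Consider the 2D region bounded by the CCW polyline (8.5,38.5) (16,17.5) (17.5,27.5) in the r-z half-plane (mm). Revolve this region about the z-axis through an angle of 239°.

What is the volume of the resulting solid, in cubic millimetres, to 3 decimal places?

Profile (r,z), 3 vertices: (8.5,38.5) (16,17.5) (17.5,27.5)
edge 0: (8.5,38.5)→(16,17.5)  cross = 8.5·17.5 − 16·38.5 = -467.2500; (r_i+r_j)·cross = 24.5·-467.2500 = -11447.6250
edge 1: (16,17.5)→(17.5,27.5)  cross = 16·27.5 − 17.5·17.5 = 133.7500; (r_i+r_j)·cross = 33.5·133.7500 = 4480.6250
edge 2: (17.5,27.5)→(8.5,38.5)  cross = 17.5·38.5 − 8.5·27.5 = 440.0000; (r_i+r_j)·cross = 26·440.0000 = 11440.0000
Σcross = 106.5000 → A = |Σcross|/2 = 53.2500 mm²
Σ(r_i+r_j)·cross = 4473.0000 → first moment M = |Σ|/6 = 745.5000
R_c = M/A = 745.5000/53.2500 = 14.0000 mm
θ = 239° = 4.171337 rad
V = θ·R_c·A = 4.171337·14.0000·53.2500 = 3109.732 mm³

Volume = 3109.732 mm³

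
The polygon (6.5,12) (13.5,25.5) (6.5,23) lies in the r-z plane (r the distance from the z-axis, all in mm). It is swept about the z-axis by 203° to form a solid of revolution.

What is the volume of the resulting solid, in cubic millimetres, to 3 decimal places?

Profile (r,z), 3 vertices: (6.5,12) (13.5,25.5) (6.5,23)
edge 0: (6.5,12)→(13.5,25.5)  cross = 6.5·25.5 − 13.5·12 = 3.7500; (r_i+r_j)·cross = 20·3.7500 = 75.0000
edge 1: (13.5,25.5)→(6.5,23)  cross = 13.5·23 − 6.5·25.5 = 144.7500; (r_i+r_j)·cross = 20·144.7500 = 2895.0000
edge 2: (6.5,23)→(6.5,12)  cross = 6.5·12 − 6.5·23 = -71.5000; (r_i+r_j)·cross = 13·-71.5000 = -929.5000
Σcross = 77.0000 → A = |Σcross|/2 = 38.5000 mm²
Σ(r_i+r_j)·cross = 2040.5000 → first moment M = |Σ|/6 = 340.0833
R_c = M/A = 340.0833/38.5000 = 8.8333 mm
θ = 203° = 3.543018 rad
V = θ·R_c·A = 3.543018·8.8333·38.5000 = 1204.922 mm³

Volume = 1204.922 mm³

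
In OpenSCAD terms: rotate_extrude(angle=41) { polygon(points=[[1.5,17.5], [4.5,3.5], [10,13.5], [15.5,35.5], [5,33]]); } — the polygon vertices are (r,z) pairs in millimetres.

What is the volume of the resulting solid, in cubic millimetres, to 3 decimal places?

Profile (r,z), 5 vertices: (1.5,17.5) (4.5,3.5) (10,13.5) (15.5,35.5) (5,33)
edge 0: (1.5,17.5)→(4.5,3.5)  cross = 1.5·3.5 − 4.5·17.5 = -73.5000; (r_i+r_j)·cross = 6·-73.5000 = -441.0000
edge 1: (4.5,3.5)→(10,13.5)  cross = 4.5·13.5 − 10·3.5 = 25.7500; (r_i+r_j)·cross = 14.5·25.7500 = 373.3750
edge 2: (10,13.5)→(15.5,35.5)  cross = 10·35.5 − 15.5·13.5 = 145.7500; (r_i+r_j)·cross = 25.5·145.7500 = 3716.6250
edge 3: (15.5,35.5)→(5,33)  cross = 15.5·33 − 5·35.5 = 334.0000; (r_i+r_j)·cross = 20.5·334.0000 = 6847.0000
edge 4: (5,33)→(1.5,17.5)  cross = 5·17.5 − 1.5·33 = 38.0000; (r_i+r_j)·cross = 6.5·38.0000 = 247.0000
Σcross = 470.0000 → A = |Σcross|/2 = 235.0000 mm²
Σ(r_i+r_j)·cross = 10743.0000 → first moment M = |Σ|/6 = 1790.5000
R_c = M/A = 1790.5000/235.0000 = 7.6191 mm
θ = 41° = 0.715585 rad
V = θ·R_c·A = 0.715585·7.6191·235.0000 = 1281.255 mm³

Volume = 1281.255 mm³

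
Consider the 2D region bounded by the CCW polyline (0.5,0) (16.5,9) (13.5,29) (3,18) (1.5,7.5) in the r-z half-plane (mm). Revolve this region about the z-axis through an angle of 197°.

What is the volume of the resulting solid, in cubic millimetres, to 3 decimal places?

Profile (r,z), 5 vertices: (0.5,0) (16.5,9) (13.5,29) (3,18) (1.5,7.5)
edge 0: (0.5,0)→(16.5,9)  cross = 0.5·9 − 16.5·0 = 4.5000; (r_i+r_j)·cross = 17·4.5000 = 76.5000
edge 1: (16.5,9)→(13.5,29)  cross = 16.5·29 − 13.5·9 = 357.0000; (r_i+r_j)·cross = 30·357.0000 = 10710.0000
edge 2: (13.5,29)→(3,18)  cross = 13.5·18 − 3·29 = 156.0000; (r_i+r_j)·cross = 16.5·156.0000 = 2574.0000
edge 3: (3,18)→(1.5,7.5)  cross = 3·7.5 − 1.5·18 = -4.5000; (r_i+r_j)·cross = 4.5·-4.5000 = -20.2500
edge 4: (1.5,7.5)→(0.5,0)  cross = 1.5·0 − 0.5·7.5 = -3.7500; (r_i+r_j)·cross = 2·-3.7500 = -7.5000
Σcross = 509.2500 → A = |Σcross|/2 = 254.6250 mm²
Σ(r_i+r_j)·cross = 13332.7500 → first moment M = |Σ|/6 = 2222.1250
R_c = M/A = 2222.1250/254.6250 = 8.7270 mm
θ = 197° = 3.438299 rad
V = θ·R_c·A = 3.438299·8.7270·254.6250 = 7640.329 mm³

Volume = 7640.329 mm³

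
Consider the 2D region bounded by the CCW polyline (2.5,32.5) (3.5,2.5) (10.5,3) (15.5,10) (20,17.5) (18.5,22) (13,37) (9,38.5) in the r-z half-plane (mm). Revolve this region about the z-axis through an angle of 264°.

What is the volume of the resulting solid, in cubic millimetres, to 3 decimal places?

Profile (r,z), 8 vertices: (2.5,32.5) (3.5,2.5) (10.5,3) (15.5,10) (20,17.5) (18.5,22) (13,37) (9,38.5)
edge 0: (2.5,32.5)→(3.5,2.5)  cross = 2.5·2.5 − 3.5·32.5 = -107.5000; (r_i+r_j)·cross = 6·-107.5000 = -645.0000
edge 1: (3.5,2.5)→(10.5,3)  cross = 3.5·3 − 10.5·2.5 = -15.7500; (r_i+r_j)·cross = 14·-15.7500 = -220.5000
edge 2: (10.5,3)→(15.5,10)  cross = 10.5·10 − 15.5·3 = 58.5000; (r_i+r_j)·cross = 26·58.5000 = 1521.0000
edge 3: (15.5,10)→(20,17.5)  cross = 15.5·17.5 − 20·10 = 71.2500; (r_i+r_j)·cross = 35.5·71.2500 = 2529.3750
edge 4: (20,17.5)→(18.5,22)  cross = 20·22 − 18.5·17.5 = 116.2500; (r_i+r_j)·cross = 38.5·116.2500 = 4475.6250
edge 5: (18.5,22)→(13,37)  cross = 18.5·37 − 13·22 = 398.5000; (r_i+r_j)·cross = 31.5·398.5000 = 12552.7500
edge 6: (13,37)→(9,38.5)  cross = 13·38.5 − 9·37 = 167.5000; (r_i+r_j)·cross = 22·167.5000 = 3685.0000
edge 7: (9,38.5)→(2.5,32.5)  cross = 9·32.5 − 2.5·38.5 = 196.2500; (r_i+r_j)·cross = 11.5·196.2500 = 2256.8750
Σcross = 885.0000 → A = |Σcross|/2 = 442.5000 mm²
Σ(r_i+r_j)·cross = 26155.1250 → first moment M = |Σ|/6 = 4359.1875
R_c = M/A = 4359.1875/442.5000 = 9.8513 mm
θ = 264° = 4.607669 rad
V = θ·R_c·A = 4.607669·9.8513·442.5000 = 20085.694 mm³

Volume = 20085.694 mm³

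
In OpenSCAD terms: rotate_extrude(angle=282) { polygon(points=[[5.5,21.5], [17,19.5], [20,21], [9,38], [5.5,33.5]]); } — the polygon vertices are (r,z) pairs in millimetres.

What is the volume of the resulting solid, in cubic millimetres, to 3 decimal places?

Profile (r,z), 5 vertices: (5.5,21.5) (17,19.5) (20,21) (9,38) (5.5,33.5)
edge 0: (5.5,21.5)→(17,19.5)  cross = 5.5·19.5 − 17·21.5 = -258.2500; (r_i+r_j)·cross = 22.5·-258.2500 = -5810.6250
edge 1: (17,19.5)→(20,21)  cross = 17·21 − 20·19.5 = -33.0000; (r_i+r_j)·cross = 37·-33.0000 = -1221.0000
edge 2: (20,21)→(9,38)  cross = 20·38 − 9·21 = 571.0000; (r_i+r_j)·cross = 29·571.0000 = 16559.0000
edge 3: (9,38)→(5.5,33.5)  cross = 9·33.5 − 5.5·38 = 92.5000; (r_i+r_j)·cross = 14.5·92.5000 = 1341.2500
edge 4: (5.5,33.5)→(5.5,21.5)  cross = 5.5·21.5 − 5.5·33.5 = -66.0000; (r_i+r_j)·cross = 11·-66.0000 = -726.0000
Σcross = 306.2500 → A = |Σcross|/2 = 153.1250 mm²
Σ(r_i+r_j)·cross = 10142.6250 → first moment M = |Σ|/6 = 1690.4375
R_c = M/A = 1690.4375/153.1250 = 11.0396 mm
θ = 282° = 4.921828 rad
V = θ·R_c·A = 4.921828·11.0396·153.1250 = 8320.043 mm³

Volume = 8320.043 mm³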